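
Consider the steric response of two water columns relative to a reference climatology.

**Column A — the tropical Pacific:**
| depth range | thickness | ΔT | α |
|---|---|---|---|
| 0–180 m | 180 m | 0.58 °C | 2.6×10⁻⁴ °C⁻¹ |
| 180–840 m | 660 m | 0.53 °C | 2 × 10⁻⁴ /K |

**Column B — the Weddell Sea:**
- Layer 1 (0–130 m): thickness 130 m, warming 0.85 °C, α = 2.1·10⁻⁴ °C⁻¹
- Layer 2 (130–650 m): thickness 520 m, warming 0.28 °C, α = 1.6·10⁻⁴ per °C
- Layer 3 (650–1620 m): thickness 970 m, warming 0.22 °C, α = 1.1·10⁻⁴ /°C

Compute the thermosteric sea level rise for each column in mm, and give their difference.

A Layer 1: 2.6×10⁻⁴ × 180 × 0.58 = 0.027144 m
A Layer 2: 660 × 0.53 × 2×10⁻⁴ = 0.06996 m
A total: 0.097104 m
B 0–130 m: 130 × 2.1×10⁻⁴ × 0.85 = 0.023205 m
B Layer 2: 0.28 × 1.6×10⁻⁴ × 520 = 0.023296 m
B 650–1620 m: 970 × 0.22 × 1.1×10⁻⁴ = 0.023474 m
B total: 0.069975 m
Difference: 0.097104 − 0.069975 = 0.027129 m

Δh_A ≈ 97 mm, Δh_B ≈ 70 mm; difference ≈ 27 mm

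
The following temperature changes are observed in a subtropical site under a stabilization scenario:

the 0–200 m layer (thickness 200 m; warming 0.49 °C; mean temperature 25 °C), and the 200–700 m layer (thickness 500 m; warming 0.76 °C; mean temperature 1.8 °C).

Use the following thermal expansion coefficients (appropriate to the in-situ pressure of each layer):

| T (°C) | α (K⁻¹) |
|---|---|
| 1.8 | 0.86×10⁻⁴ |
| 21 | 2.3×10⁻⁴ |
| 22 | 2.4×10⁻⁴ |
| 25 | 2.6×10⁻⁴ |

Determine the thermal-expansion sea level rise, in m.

Δh = 0.0582 m

Layer 1 at 25 °C → α = 2.6×10⁻⁴ K⁻¹
Layer 2 at 1.8 °C → α = 0.86×10⁻⁴ K⁻¹
0–200 m: 0.49 × 200 × 2.6×10⁻⁴ = 0.02548 m
200–700 m: 0.76 × 500 × 0.86×10⁻⁴ = 0.03268 m
Δh = 0.02548 + 0.03268 = 0.05816 m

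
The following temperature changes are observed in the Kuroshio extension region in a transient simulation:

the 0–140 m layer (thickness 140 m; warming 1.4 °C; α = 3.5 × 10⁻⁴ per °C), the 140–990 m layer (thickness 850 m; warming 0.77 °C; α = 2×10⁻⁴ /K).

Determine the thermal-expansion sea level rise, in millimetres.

140 × 1.4 × 3.5×10⁻⁴ = 0.06860 m
Layer 2: 0.77 × 850 × 2×10⁻⁴ = 0.13090 m
Δh = 0.06860 + 0.13090 = 0.19950 m

Δh ≈ 200 mm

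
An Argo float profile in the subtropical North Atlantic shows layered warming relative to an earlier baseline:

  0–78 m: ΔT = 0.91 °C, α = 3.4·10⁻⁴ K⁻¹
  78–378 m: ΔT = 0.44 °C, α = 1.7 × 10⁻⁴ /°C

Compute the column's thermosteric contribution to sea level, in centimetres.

4.66 cm

0–78 m: 3.4×10⁻⁴ × 0.91 × 78 = 0.0241332 m
0.44 × 1.7×10⁻⁴ × 300 = 0.02244 m
Δh = 0.0241332 + 0.02244 = 0.0465732 m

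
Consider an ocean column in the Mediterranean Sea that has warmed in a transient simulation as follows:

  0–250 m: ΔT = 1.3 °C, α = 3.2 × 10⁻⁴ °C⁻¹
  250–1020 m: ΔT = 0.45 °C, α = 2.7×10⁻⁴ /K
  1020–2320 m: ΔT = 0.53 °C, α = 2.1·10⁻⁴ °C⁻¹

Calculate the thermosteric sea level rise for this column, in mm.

1.3 × 3.2×10⁻⁴ × 250 = 0.10400 m
0.45 × 2.7×10⁻⁴ × 770 = 0.093555 m
Layer 3: 2.1×10⁻⁴ × 1300 × 0.53 = 0.14469 m
Δh = 0.10400 + 0.093555 + 0.14469 = 0.342245 m ≈ 342 mm

Δh ≈ 342 mm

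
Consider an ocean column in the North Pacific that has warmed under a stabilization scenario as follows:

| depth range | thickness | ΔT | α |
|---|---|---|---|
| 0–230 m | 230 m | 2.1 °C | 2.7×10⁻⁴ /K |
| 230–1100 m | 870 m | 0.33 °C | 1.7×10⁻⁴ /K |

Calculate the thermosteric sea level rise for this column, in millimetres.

Δh = 179 mm

Layer 1: 230 × 2.7×10⁻⁴ × 2.1 = 0.13041 m
Layer 2: 1.7×10⁻⁴ × 0.33 × 870 = 0.048807 m
Δh = 0.13041 + 0.048807 = 0.179217 m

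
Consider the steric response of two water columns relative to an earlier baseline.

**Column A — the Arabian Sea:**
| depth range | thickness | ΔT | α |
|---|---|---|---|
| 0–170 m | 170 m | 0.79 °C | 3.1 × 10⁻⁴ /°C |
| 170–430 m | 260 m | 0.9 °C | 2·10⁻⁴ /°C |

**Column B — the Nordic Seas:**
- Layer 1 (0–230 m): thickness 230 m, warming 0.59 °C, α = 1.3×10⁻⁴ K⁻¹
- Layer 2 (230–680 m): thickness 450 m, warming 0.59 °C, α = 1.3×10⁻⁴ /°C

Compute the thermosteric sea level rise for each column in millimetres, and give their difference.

A 0–170 m: 170 × 3.1×10⁻⁴ × 0.79 = 0.041633 m
A 2×10⁻⁴ × 260 × 0.9 = 0.04680 m
A total: 0.088433 m
B 0–230 m: 1.3×10⁻⁴ × 0.59 × 230 = 0.017641 m
B Layer 2: 450 × 0.59 × 1.3×10⁻⁴ = 0.034515 m
B total: 0.052156 m
Difference: 0.088433 − 0.052156 = 0.036277 m

A: 88.4 mm; B: 52.2 mm; difference 36.3 mm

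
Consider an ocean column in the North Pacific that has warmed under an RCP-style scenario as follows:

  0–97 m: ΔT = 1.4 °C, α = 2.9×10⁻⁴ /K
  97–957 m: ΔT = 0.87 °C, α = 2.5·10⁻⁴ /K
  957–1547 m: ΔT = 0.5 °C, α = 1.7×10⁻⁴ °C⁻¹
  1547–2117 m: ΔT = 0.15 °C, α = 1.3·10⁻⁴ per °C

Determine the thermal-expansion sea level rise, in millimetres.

288 mm

97 × 1.4 × 2.9×10⁻⁴ = 0.039382 m
Layer 2: 2.5×10⁻⁴ × 860 × 0.87 = 0.18705 m
957–1547 m: 590 × 1.7×10⁻⁴ × 0.5 = 0.05015 m
1547–2117 m: 570 × 0.15 × 1.3×10⁻⁴ = 0.011115 m
Δh = 0.039382 + 0.18705 + 0.05015 + 0.011115 = 0.287697 m ≈ 288 mm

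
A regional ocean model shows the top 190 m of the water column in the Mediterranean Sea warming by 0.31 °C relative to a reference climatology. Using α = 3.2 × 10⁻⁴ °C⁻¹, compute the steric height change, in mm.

Δh = αΔT·H = 3.2×10⁻⁴ × 0.31 × 190 = 0.018848 m

19 mm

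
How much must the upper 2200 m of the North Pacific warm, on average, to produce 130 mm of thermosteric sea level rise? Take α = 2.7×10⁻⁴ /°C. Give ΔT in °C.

0.22 °C

ΔT = Δh/(αH) = 0.13 / (2.7×10⁻⁴ × 2200) ≈ 0.2189 °C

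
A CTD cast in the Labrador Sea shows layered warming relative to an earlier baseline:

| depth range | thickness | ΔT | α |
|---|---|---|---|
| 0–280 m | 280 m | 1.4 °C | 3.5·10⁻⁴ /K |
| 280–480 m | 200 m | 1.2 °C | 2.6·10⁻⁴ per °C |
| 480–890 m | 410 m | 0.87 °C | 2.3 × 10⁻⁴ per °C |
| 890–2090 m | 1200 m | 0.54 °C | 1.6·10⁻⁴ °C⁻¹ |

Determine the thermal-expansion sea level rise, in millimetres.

Δh ≈ 385 mm

1.4 × 280 × 3.5×10⁻⁴ = 0.13720 m
200 × 1.2 × 2.6×10⁻⁴ = 0.06240 m
480–890 m: 410 × 2.3×10⁻⁴ × 0.87 = 0.082041 m
890–2090 m: 0.54 × 1.6×10⁻⁴ × 1200 = 0.10368 m
Δh = 0.13720 + 0.06240 + 0.082041 + 0.10368 = 0.385321 m ≈ 385 mm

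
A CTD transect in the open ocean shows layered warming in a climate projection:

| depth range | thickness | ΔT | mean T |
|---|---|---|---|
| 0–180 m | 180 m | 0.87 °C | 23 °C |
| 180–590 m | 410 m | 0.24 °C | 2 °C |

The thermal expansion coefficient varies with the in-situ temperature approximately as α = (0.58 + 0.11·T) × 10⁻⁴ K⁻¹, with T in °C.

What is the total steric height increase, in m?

Layer 1: α = (0.58 + 0.11×23)×10⁻⁴ = 3.11×10⁻⁴ K⁻¹
Layer 2: α = (0.58 + 0.11×2)×10⁻⁴ = 0.8×10⁻⁴ K⁻¹
0–180 m: 3.11×10⁻⁴ × 0.87 × 180 = 0.0487026 m
Layer 2: 0.24 × 410 × 0.8×10⁻⁴ = 0.007872 m
Δh = 0.0487026 + 0.007872 = 0.0565746 m

0.0566 m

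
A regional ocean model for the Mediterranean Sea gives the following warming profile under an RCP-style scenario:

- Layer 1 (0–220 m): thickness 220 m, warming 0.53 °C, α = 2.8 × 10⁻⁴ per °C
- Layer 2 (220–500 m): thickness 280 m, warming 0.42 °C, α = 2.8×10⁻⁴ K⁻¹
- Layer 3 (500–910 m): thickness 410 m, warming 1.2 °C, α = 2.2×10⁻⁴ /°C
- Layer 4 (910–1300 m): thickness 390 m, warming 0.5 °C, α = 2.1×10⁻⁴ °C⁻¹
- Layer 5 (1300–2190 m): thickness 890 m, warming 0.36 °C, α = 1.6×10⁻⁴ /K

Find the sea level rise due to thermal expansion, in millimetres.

Δh = 266 mm

Layer 1: 0.53 × 2.8×10⁻⁴ × 220 = 0.032648 m
Layer 2: 280 × 0.42 × 2.8×10⁻⁴ = 0.032928 m
410 × 2.2×10⁻⁴ × 1.2 = 0.10824 m
Layer 4: 0.5 × 390 × 2.1×10⁻⁴ = 0.04095 m
1300–2190 m: 890 × 1.6×10⁻⁴ × 0.36 = 0.051264 m
Δh = 0.032648 + 0.032928 + 0.10824 + 0.04095 + 0.051264 = 0.26603 m ≈ 266 mm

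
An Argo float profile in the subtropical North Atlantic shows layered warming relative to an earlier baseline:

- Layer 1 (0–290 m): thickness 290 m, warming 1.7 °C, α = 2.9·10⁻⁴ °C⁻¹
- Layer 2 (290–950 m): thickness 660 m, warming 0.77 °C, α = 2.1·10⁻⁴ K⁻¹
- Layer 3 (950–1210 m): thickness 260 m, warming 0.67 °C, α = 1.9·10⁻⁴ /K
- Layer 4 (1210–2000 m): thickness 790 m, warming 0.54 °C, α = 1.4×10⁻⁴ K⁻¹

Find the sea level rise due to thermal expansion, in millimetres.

Δh ≈ 343 mm

Layer 1: 290 × 2.9×10⁻⁴ × 1.7 = 0.14297 m
290–950 m: 2.1×10⁻⁴ × 0.77 × 660 = 0.106722 m
0.67 × 260 × 1.9×10⁻⁴ = 0.033098 m
Layer 4: 790 × 1.4×10⁻⁴ × 0.54 = 0.059724 m
Δh = 0.14297 + 0.106722 + 0.033098 + 0.059724 = 0.342514 m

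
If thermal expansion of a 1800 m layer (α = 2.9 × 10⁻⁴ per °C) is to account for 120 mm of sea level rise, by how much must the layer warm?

about 0.23 °C

ΔT = Δh/(αH) = 0.12 / (2.9×10⁻⁴ × 1800) ≈ 0.2299 °C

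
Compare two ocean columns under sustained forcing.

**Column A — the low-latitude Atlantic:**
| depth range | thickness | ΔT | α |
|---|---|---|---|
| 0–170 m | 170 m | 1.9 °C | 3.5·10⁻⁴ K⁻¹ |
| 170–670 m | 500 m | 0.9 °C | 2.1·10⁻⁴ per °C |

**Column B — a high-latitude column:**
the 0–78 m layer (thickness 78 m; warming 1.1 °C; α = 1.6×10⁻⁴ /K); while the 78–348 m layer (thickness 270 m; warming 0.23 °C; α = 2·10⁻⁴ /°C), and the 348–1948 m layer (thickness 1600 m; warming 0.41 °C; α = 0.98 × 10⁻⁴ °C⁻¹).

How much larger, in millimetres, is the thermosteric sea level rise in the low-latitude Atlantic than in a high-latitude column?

117 mm larger

A 0–170 m: 170 × 3.5×10⁻⁴ × 1.9 = 0.11305 m
A Layer 2: 500 × 2.1×10⁻⁴ × 0.9 = 0.09450 m
A total: 0.20755 m
B Layer 1: 78 × 1.1 × 1.6×10⁻⁴ = 0.013728 m
B Layer 2: 270 × 2×10⁻⁴ × 0.23 = 0.01242 m
B 348–1948 m: 1600 × 0.41 × 0.98×10⁻⁴ = 0.064288 m
B total: 0.090436 m
Difference: 0.20755 − 0.090436 = 0.117114 m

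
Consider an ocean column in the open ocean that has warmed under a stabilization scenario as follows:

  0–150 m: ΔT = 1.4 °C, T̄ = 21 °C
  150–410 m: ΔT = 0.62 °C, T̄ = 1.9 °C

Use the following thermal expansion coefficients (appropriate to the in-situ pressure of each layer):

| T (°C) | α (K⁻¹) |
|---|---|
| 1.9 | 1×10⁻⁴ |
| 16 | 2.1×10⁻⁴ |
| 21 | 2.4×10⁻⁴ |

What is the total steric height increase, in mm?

Δh ≈ 67 mm

Layer 1 at 21 °C → α = 2.4×10⁻⁴ K⁻¹
Layer 2 at 1.9 °C → α = 1×10⁻⁴ K⁻¹
0–150 m: 2.4×10⁻⁴ × 1.4 × 150 = 0.05040 m
1×10⁻⁴ × 260 × 0.62 = 0.01612 m
Δh = 0.05040 + 0.01612 = 0.06652 m ≈ 67 mm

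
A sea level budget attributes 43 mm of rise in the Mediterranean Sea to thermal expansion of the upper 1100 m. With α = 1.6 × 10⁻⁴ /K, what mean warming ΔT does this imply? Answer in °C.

0.24 °C

ΔT = Δh/(αH) = 0.043 / (1.6×10⁻⁴ × 1100) ≈ 0.2443 °C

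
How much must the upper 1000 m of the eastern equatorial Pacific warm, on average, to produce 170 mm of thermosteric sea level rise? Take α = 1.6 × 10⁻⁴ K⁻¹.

about 1.1 °C

ΔT = Δh/(αH) = 0.17 / (1.6×10⁻⁴ × 1000) ≈ 1.063 °C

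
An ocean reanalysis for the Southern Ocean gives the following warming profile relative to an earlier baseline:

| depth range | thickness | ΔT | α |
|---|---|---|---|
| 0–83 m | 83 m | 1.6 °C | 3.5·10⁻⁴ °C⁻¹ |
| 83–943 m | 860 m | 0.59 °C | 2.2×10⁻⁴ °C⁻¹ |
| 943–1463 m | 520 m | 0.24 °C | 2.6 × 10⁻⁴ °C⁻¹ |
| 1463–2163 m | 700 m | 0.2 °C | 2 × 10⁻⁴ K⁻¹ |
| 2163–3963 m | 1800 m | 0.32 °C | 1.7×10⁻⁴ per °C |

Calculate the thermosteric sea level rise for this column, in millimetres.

about 316 mm

83 × 3.5×10⁻⁴ × 1.6 = 0.04648 m
83–943 m: 2.2×10⁻⁴ × 860 × 0.59 = 0.111628 m
Layer 3: 520 × 2.6×10⁻⁴ × 0.24 = 0.032448 m
Layer 4: 0.2 × 2×10⁻⁴ × 700 = 0.02800 m
Layer 5: 1.7×10⁻⁴ × 1800 × 0.32 = 0.09792 m
Δh = 0.04648 + 0.111628 + 0.032448 + 0.02800 + 0.09792 = 0.316476 m ≈ 316 mm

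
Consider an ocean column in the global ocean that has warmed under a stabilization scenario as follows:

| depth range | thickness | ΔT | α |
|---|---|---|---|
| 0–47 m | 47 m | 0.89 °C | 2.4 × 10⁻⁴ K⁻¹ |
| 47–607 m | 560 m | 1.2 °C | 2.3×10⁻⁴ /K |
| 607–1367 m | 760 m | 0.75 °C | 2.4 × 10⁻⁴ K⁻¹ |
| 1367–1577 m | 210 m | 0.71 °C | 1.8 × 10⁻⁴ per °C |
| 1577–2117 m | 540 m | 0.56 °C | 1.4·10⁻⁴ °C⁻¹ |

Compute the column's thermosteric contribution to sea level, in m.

2.4×10⁻⁴ × 0.89 × 47 = 0.0100392 m
560 × 1.2 × 2.3×10⁻⁴ = 0.15456 m
Layer 3: 760 × 2.4×10⁻⁴ × 0.75 = 0.13680 m
Layer 4: 0.71 × 210 × 1.8×10⁻⁴ = 0.026838 m
0.56 × 1.4×10⁻⁴ × 540 = 0.042336 m
Δh = 0.0100392 + 0.15456 + 0.13680 + 0.026838 + 0.042336 = 0.3705732 m

0.371 m of thermosteric rise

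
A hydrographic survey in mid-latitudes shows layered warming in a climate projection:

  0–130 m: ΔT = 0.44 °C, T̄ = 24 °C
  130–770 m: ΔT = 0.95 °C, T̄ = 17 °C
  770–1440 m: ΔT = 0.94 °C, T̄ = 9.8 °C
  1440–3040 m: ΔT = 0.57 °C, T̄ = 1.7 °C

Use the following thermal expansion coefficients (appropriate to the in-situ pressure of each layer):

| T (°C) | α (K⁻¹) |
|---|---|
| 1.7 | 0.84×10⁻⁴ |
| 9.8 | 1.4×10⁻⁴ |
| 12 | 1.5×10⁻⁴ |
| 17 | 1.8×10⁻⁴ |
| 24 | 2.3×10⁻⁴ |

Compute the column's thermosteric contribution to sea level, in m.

Layer 1 at 24 °C → α = 2.3×10⁻⁴ K⁻¹
Layer 2 at 17 °C → α = 1.8×10⁻⁴ K⁻¹
Layer 3 at 9.8 °C → α = 1.4×10⁻⁴ K⁻¹
Layer 4 at 1.7 °C → α = 0.84×10⁻⁴ K⁻¹
2.3×10⁻⁴ × 0.44 × 130 = 0.013156 m
130–770 m: 640 × 1.8×10⁻⁴ × 0.95 = 0.10944 m
1.4×10⁻⁴ × 0.94 × 670 = 0.088172 m
Layer 4: 1600 × 0.57 × 0.84×10⁻⁴ = 0.076608 m
Δh = 0.013156 + 0.10944 + 0.088172 + 0.076608 = 0.287376 m

0.287 m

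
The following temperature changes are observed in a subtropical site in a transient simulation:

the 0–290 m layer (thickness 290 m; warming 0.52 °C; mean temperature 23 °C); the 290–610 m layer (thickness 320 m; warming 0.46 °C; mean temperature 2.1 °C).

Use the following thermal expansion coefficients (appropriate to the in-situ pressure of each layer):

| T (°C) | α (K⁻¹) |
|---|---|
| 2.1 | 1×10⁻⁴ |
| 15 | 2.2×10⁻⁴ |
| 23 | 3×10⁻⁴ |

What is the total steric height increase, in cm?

Layer 1 at 23 °C → α = 3×10⁻⁴ K⁻¹
Layer 2 at 2.1 °C → α = 1×10⁻⁴ K⁻¹
0.52 × 3×10⁻⁴ × 290 = 0.04524 m
290–610 m: 320 × 0.46 × 1×10⁻⁴ = 0.01472 m
Δh = 0.04524 + 0.01472 = 0.05996 m

6.00 cm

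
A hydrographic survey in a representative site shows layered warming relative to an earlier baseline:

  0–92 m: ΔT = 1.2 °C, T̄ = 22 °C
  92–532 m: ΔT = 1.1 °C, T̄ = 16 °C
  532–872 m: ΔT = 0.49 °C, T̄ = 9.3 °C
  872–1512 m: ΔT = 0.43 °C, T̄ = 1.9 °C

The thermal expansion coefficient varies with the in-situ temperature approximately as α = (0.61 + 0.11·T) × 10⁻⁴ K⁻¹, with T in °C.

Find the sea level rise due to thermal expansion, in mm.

Layer 1: α = (0.61 + 0.11×22)×10⁻⁴ = 3.03×10⁻⁴ K⁻¹
Layer 2: α = (0.61 + 0.11×16)×10⁻⁴ = 2.37×10⁻⁴ K⁻¹
Layer 3: α = (0.61 + 0.11×9.3)×10⁻⁴ = 1.633×10⁻⁴ K⁻¹
Layer 4: α = (0.61 + 0.11×1.9)×10⁻⁴ = 0.819×10⁻⁴ K⁻¹
0–92 m: 3.03×10⁻⁴ × 1.2 × 92 = 0.0334512 m
92–532 m: 1.1 × 2.37×10⁻⁴ × 440 = 0.114708 m
1.633×10⁻⁴ × 340 × 0.49 = 0.02720578 m
0.43 × 640 × 0.819×10⁻⁴ = 0.02253888 m
Δh = 0.0334512 + 0.114708 + 0.02720578 + 0.02253888 = 0.19790386 m

Δh ≈ 198 mm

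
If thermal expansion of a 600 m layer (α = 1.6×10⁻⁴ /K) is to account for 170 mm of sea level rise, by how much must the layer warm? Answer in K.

ΔT = Δh/(αH) = 0.17 / (1.6×10⁻⁴ × 600) ≈ 1.771 K

1.8 K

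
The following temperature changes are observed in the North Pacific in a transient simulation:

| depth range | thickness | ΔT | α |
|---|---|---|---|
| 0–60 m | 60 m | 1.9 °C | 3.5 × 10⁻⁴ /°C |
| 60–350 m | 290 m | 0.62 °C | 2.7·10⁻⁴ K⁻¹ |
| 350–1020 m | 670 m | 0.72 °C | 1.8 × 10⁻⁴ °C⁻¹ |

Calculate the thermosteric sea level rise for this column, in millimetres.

Δh = 175 mm

0–60 m: 60 × 3.5×10⁻⁴ × 1.9 = 0.03990 m
60–350 m: 290 × 2.7×10⁻⁴ × 0.62 = 0.048546 m
Layer 3: 1.8×10⁻⁴ × 670 × 0.72 = 0.086832 m
Δh = 0.03990 + 0.048546 + 0.086832 = 0.175278 m ≈ 175 mm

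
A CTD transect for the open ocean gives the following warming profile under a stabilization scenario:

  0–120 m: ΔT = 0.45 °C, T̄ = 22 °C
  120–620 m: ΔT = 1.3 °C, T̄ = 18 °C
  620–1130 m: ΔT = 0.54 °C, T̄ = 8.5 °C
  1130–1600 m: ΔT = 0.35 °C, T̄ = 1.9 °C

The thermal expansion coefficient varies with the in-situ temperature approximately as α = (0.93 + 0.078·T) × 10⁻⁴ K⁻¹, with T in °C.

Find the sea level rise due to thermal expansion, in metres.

about 0.228 m

Layer 1: α = (0.93 + 0.078×22)×10⁻⁴ = 2.646×10⁻⁴ K⁻¹
Layer 2: α = (0.93 + 0.078×18)×10⁻⁴ = 2.334×10⁻⁴ K⁻¹
Layer 3: α = (0.93 + 0.078×8.5)×10⁻⁴ = 1.593×10⁻⁴ K⁻¹
Layer 4: α = (0.93 + 0.078×1.9)×10⁻⁴ = 1.0782×10⁻⁴ K⁻¹
Layer 1: 0.45 × 2.646×10⁻⁴ × 120 = 0.0142884 m
Layer 2: 2.334×10⁻⁴ × 1.3 × 500 = 0.15171 m
Layer 3: 0.54 × 1.593×10⁻⁴ × 510 = 0.04387122 m
1130–1600 m: 0.35 × 470 × 1.0782×10⁻⁴ = 0.01773639 m
Δh = 0.0142884 + 0.15171 + 0.04387122 + 0.01773639 = 0.22760601 m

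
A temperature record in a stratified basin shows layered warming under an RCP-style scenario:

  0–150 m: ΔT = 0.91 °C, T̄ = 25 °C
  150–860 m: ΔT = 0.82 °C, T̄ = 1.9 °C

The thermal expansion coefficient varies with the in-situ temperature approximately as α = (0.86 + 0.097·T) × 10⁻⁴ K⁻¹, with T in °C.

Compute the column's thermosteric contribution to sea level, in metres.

0.106 m

Layer 1: α = (0.86 + 0.097×25)×10⁻⁴ = 3.285×10⁻⁴ K⁻¹
Layer 2: α = (0.86 + 0.097×1.9)×10⁻⁴ = 1.0443×10⁻⁴ K⁻¹
0.91 × 3.285×10⁻⁴ × 150 = 0.04484025 m
150–860 m: 0.82 × 1.0443×10⁻⁴ × 710 = 0.060799146 m
Δh = 0.04484025 + 0.060799146 = 0.105639396 m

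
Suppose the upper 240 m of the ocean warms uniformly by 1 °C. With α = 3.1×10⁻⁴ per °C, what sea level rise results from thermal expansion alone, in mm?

Δh ≈ 74.4 mm

Δh = αΔT·H = 3.1×10⁻⁴ × 1 × 240 = 0.07440 m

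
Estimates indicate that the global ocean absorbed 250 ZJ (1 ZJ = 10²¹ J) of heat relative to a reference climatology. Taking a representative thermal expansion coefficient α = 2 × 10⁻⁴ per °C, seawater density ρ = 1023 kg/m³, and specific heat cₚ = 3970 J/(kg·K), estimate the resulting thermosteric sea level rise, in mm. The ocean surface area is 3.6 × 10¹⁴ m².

about 34 mm

Per unit area: Q = 250×10²¹ / (3.6×10¹⁴) ≈ 6.944×10⁸ J/m²
Δh = αQ/(ρcₚ) = 2×10⁻⁴ × 6.944×10⁸ / (1023 × 3970) ≈ 0.034196 m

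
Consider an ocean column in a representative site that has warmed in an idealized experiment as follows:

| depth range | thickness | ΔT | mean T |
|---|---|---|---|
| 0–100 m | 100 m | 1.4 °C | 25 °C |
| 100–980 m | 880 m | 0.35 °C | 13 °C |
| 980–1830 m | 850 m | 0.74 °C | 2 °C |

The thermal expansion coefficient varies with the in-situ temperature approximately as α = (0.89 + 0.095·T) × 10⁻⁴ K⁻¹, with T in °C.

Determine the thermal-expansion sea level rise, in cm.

Δh ≈ 18 cm

Layer 1: α = (0.89 + 0.095×25)×10⁻⁴ = 3.265×10⁻⁴ K⁻¹
Layer 2: α = (0.89 + 0.095×13)×10⁻⁴ = 2.125×10⁻⁴ K⁻¹
Layer 3: α = (0.89 + 0.095×2)×10⁻⁴ = 1.08×10⁻⁴ K⁻¹
3.265×10⁻⁴ × 1.4 × 100 = 0.04571 m
Layer 2: 880 × 0.35 × 2.125×10⁻⁴ = 0.06545 m
980–1830 m: 0.74 × 850 × 1.08×10⁻⁴ = 0.067932 m
Δh = 0.04571 + 0.06545 + 0.067932 = 0.179092 m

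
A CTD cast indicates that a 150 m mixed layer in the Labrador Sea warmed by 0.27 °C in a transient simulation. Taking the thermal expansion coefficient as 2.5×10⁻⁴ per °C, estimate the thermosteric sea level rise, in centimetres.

Δh = αΔT·H = 2.5×10⁻⁴ × 0.27 × 150 = 0.010125 m

1.01 cm of thermosteric rise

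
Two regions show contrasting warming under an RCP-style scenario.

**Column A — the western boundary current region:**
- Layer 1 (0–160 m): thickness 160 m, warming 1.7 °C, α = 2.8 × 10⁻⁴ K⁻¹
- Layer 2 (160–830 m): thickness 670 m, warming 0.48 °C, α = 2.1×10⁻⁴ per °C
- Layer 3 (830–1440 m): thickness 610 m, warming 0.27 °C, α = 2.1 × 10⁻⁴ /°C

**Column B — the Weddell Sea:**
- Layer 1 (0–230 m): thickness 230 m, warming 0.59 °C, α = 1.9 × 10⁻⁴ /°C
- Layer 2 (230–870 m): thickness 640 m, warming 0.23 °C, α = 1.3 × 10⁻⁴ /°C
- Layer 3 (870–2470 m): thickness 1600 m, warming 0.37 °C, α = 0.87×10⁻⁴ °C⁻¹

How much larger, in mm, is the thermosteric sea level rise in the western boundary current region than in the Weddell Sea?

81.9 mm

A 0–160 m: 1.7 × 160 × 2.8×10⁻⁴ = 0.07616 m
A 2.1×10⁻⁴ × 670 × 0.48 = 0.067536 m
A 830–1440 m: 2.1×10⁻⁴ × 610 × 0.27 = 0.034587 m
A total: 0.178283 m
B Layer 1: 230 × 0.59 × 1.9×10⁻⁴ = 0.025783 m
B 230–870 m: 640 × 0.23 × 1.3×10⁻⁴ = 0.019136 m
B 870–2470 m: 0.87×10⁻⁴ × 1600 × 0.37 = 0.051504 m
B total: 0.096423 m
Difference: 0.178283 − 0.096423 = 0.08186 m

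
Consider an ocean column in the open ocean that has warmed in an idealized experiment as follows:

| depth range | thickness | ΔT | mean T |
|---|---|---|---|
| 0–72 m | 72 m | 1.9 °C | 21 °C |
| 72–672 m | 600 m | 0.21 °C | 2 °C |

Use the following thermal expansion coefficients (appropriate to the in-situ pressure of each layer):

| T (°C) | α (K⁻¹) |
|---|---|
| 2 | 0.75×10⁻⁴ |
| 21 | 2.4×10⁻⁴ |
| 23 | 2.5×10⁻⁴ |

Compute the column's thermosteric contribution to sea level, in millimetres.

Layer 1 at 21 °C → α = 2.4×10⁻⁴ K⁻¹
Layer 2 at 2 °C → α = 0.75×10⁻⁴ K⁻¹
0–72 m: 72 × 1.9 × 2.4×10⁻⁴ = 0.032832 m
72–672 m: 0.21 × 600 × 0.75×10⁻⁴ = 0.00945 m
Δh = 0.032832 + 0.00945 = 0.042282 m ≈ 42.3 mm

42.3 mm of thermosteric rise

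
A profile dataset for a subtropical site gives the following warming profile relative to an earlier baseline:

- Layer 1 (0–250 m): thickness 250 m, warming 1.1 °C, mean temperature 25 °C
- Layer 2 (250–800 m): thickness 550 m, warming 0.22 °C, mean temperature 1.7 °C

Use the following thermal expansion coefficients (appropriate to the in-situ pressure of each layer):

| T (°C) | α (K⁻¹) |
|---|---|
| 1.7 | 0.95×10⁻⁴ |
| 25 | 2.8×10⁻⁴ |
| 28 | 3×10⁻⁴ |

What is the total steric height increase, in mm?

Layer 1 at 25 °C → α = 2.8×10⁻⁴ K⁻¹
Layer 2 at 1.7 °C → α = 0.95×10⁻⁴ K⁻¹
0–250 m: 1.1 × 250 × 2.8×10⁻⁴ = 0.07700 m
0.95×10⁻⁴ × 0.22 × 550 = 0.011495 m
Δh = 0.07700 + 0.011495 = 0.088495 m ≈ 88.5 mm

Δh = 88.5 mm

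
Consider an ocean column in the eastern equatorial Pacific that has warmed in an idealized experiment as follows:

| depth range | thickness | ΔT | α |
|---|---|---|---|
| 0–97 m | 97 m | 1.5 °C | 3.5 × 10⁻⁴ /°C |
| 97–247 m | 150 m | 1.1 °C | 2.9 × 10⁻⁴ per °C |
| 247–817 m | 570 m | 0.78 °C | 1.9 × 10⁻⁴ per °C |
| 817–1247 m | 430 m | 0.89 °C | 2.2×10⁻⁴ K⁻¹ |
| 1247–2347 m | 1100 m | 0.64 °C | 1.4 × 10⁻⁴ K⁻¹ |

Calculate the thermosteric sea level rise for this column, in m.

0–97 m: 97 × 3.5×10⁻⁴ × 1.5 = 0.050925 m
2.9×10⁻⁴ × 1.1 × 150 = 0.04785 m
Layer 3: 1.9×10⁻⁴ × 570 × 0.78 = 0.084474 m
Layer 4: 2.2×10⁻⁴ × 0.89 × 430 = 0.084194 m
Layer 5: 1.4×10⁻⁴ × 1100 × 0.64 = 0.09856 m
Δh = 0.050925 + 0.04785 + 0.084474 + 0.084194 + 0.09856 = 0.366003 m ≈ 0.366 m

about 0.366 m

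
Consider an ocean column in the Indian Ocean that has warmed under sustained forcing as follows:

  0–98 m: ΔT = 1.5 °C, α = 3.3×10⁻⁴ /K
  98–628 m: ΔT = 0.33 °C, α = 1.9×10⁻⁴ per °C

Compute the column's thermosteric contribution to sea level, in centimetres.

0–98 m: 98 × 3.3×10⁻⁴ × 1.5 = 0.04851 m
98–628 m: 0.33 × 1.9×10⁻⁴ × 530 = 0.033231 m
Δh = 0.04851 + 0.033231 = 0.081741 m ≈ 8.17 cm

Δh = 8.17 cm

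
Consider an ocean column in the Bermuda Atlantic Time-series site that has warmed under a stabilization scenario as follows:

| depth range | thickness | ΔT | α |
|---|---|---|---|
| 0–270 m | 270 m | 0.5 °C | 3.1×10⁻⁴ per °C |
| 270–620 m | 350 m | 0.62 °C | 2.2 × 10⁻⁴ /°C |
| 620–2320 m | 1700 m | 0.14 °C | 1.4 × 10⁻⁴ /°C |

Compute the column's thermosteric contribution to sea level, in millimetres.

3.1×10⁻⁴ × 0.5 × 270 = 0.04185 m
Layer 2: 2.2×10⁻⁴ × 350 × 0.62 = 0.04774 m
Layer 3: 0.14 × 1.4×10⁻⁴ × 1700 = 0.03332 m
Δh = 0.04185 + 0.04774 + 0.03332 = 0.12291 m ≈ 120 mm

120 mm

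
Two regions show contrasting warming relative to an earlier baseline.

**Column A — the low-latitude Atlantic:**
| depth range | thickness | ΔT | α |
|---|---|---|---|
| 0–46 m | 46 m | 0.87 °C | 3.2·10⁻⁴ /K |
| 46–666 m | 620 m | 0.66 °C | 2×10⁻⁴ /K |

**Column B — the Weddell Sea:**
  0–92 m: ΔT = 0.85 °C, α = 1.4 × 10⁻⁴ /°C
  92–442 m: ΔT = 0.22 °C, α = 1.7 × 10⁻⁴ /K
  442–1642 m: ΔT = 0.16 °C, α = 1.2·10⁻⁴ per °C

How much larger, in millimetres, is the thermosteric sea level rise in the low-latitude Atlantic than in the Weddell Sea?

A 0–46 m: 3.2×10⁻⁴ × 0.87 × 46 = 0.0128064 m
A 46–666 m: 2×10⁻⁴ × 620 × 0.66 = 0.08184 m
A total: 0.0946464 m
B 0–92 m: 92 × 1.4×10⁻⁴ × 0.85 = 0.010948 m
B Layer 2: 1.7×10⁻⁴ × 0.22 × 350 = 0.01309 m
B Layer 3: 0.16 × 1.2×10⁻⁴ × 1200 = 0.02304 m
B total: 0.047078 m
Difference: 0.0946464 − 0.047078 = 0.0475684 m

47.6 mm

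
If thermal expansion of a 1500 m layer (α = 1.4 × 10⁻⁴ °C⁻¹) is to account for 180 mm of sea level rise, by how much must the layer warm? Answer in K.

ΔT = Δh/(αH) = 0.18 / (1.4×10⁻⁴ × 1500) ≈ 0.8571 K

ΔT ≈ 0.857 K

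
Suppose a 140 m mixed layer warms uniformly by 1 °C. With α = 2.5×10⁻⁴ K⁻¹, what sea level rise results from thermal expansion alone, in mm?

Δh = αΔT·H = 2.5×10⁻⁴ × 1 × 140 = 0.03500 m

about 35.0 mm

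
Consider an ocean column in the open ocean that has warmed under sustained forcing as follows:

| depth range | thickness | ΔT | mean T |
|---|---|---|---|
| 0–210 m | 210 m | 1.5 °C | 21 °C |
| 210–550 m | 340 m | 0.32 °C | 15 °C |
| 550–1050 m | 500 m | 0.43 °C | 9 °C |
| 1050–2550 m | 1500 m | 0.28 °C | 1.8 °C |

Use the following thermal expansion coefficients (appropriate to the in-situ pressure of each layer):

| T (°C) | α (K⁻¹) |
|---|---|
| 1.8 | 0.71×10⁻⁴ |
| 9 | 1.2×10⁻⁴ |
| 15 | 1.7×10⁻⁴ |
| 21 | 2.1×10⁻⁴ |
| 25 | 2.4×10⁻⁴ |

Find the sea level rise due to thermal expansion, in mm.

140 mm of thermosteric rise

Layer 1 at 21 °C → α = 2.1×10⁻⁴ K⁻¹
Layer 2 at 15 °C → α = 1.7×10⁻⁴ K⁻¹
Layer 3 at 9 °C → α = 1.2×10⁻⁴ K⁻¹
Layer 4 at 1.8 °C → α = 0.71×10⁻⁴ K⁻¹
0–210 m: 210 × 2.1×10⁻⁴ × 1.5 = 0.06615 m
210–550 m: 0.32 × 340 × 1.7×10⁻⁴ = 0.018496 m
0.43 × 500 × 1.2×10⁻⁴ = 0.02580 m
0.71×10⁻⁴ × 0.28 × 1500 = 0.02982 m
Δh = 0.06615 + 0.018496 + 0.02580 + 0.02982 = 0.140266 m ≈ 140 mm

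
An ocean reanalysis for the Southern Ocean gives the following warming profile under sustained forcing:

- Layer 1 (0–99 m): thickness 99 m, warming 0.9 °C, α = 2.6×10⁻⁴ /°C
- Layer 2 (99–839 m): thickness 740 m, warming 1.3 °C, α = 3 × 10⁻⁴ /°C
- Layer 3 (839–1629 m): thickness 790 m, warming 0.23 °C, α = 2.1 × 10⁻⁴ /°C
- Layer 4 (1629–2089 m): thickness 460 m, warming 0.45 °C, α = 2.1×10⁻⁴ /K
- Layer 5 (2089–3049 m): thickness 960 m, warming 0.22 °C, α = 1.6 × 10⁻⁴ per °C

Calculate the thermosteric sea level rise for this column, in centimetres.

Layer 1: 0.9 × 99 × 2.6×10⁻⁴ = 0.023166 m
99–839 m: 1.3 × 740 × 3×10⁻⁴ = 0.28860 m
2.1×10⁻⁴ × 0.23 × 790 = 0.038157 m
2.1×10⁻⁴ × 460 × 0.45 = 0.04347 m
Layer 5: 960 × 1.6×10⁻⁴ × 0.22 = 0.033792 m
Δh = 0.023166 + 0.28860 + 0.038157 + 0.04347 + 0.033792 = 0.427185 m

43 cm of thermosteric rise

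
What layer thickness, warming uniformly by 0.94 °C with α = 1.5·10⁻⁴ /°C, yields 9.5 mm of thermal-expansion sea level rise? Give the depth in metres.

H ≈ 67 m

H = Δh/(αΔT) = 0.0095 / (1.5×10⁻⁴ × 0.94) ≈ 67.38 m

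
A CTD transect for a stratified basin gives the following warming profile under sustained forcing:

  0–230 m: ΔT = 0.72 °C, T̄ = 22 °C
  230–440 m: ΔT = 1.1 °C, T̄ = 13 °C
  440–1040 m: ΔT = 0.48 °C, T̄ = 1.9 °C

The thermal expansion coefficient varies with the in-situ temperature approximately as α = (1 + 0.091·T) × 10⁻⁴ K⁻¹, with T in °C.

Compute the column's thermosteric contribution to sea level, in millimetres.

130 mm

Layer 1: α = (1 + 0.091×22)×10⁻⁴ = 3.002×10⁻⁴ K⁻¹
Layer 2: α = (1 + 0.091×13)×10⁻⁴ = 2.183×10⁻⁴ K⁻¹
Layer 3: α = (1 + 0.091×1.9)×10⁻⁴ = 1.1729×10⁻⁴ K⁻¹
Layer 1: 0.72 × 3.002×10⁻⁴ × 230 = 0.04971312 m
Layer 2: 210 × 2.183×10⁻⁴ × 1.1 = 0.0504273 m
1.1729×10⁻⁴ × 0.48 × 600 = 0.03377952 m
Δh = 0.04971312 + 0.0504273 + 0.03377952 = 0.13391994 m ≈ 130 mm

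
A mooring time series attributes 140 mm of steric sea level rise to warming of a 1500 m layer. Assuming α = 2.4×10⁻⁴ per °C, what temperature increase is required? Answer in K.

ΔT = Δh/(αH) = 0.14 / (2.4×10⁻⁴ × 1500) ≈ 0.3889 K

about 0.39 K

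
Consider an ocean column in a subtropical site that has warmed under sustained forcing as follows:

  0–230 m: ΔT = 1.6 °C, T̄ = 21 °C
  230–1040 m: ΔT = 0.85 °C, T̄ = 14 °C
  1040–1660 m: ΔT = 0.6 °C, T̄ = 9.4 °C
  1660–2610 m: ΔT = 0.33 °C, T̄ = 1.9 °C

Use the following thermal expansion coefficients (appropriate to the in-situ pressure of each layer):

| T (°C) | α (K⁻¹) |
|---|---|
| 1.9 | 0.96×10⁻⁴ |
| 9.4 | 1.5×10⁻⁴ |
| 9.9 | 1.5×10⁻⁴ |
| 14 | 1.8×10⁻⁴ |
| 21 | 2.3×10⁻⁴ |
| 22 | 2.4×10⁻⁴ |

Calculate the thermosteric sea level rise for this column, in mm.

290 mm of thermosteric rise

Layer 1 at 21 °C → α = 2.3×10⁻⁴ K⁻¹
Layer 2 at 14 °C → α = 1.8×10⁻⁴ K⁻¹
Layer 3 at 9.4 °C → α = 1.5×10⁻⁴ K⁻¹
Layer 4 at 1.9 °C → α = 0.96×10⁻⁴ K⁻¹
1.6 × 230 × 2.3×10⁻⁴ = 0.08464 m
1.8×10⁻⁴ × 0.85 × 810 = 0.12393 m
1.5×10⁻⁴ × 0.6 × 620 = 0.05580 m
0.96×10⁻⁴ × 0.33 × 950 = 0.030096 m
Δh = 0.08464 + 0.12393 + 0.05580 + 0.030096 = 0.294466 m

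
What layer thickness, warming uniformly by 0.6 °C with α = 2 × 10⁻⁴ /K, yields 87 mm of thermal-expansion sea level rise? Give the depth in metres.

725 m

H = Δh/(αΔT) = 0.087 / (2×10⁻⁴ × 0.6) = 725.0 m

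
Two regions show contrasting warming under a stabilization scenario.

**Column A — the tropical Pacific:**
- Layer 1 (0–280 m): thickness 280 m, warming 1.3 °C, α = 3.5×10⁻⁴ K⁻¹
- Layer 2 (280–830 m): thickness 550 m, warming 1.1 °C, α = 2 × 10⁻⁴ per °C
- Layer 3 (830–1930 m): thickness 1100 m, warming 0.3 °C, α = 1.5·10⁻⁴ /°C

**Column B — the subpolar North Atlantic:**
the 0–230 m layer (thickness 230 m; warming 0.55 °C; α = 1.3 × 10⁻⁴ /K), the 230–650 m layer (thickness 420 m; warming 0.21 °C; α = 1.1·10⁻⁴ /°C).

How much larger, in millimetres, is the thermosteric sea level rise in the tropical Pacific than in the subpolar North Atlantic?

A 0–280 m: 3.5×10⁻⁴ × 1.3 × 280 = 0.12740 m
A 550 × 2×10⁻⁴ × 1.1 = 0.12100 m
A Layer 3: 1.5×10⁻⁴ × 0.3 × 1100 = 0.04950 m
A total: 0.29790 m
B 1.3×10⁻⁴ × 230 × 0.55 = 0.016445 m
B 230–650 m: 420 × 1.1×10⁻⁴ × 0.21 = 0.009702 m
B total: 0.026147 m
Difference: 0.29790 − 0.026147 = 0.271753 m

Δh_A − Δh_B ≈ 270 mm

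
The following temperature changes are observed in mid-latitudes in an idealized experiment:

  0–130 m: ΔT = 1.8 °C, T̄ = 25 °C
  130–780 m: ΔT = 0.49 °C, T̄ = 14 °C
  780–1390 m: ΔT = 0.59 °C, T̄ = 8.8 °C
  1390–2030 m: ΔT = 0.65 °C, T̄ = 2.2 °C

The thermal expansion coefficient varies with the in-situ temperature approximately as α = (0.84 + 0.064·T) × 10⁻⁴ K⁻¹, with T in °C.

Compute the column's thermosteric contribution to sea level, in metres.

Layer 1: α = (0.84 + 0.064×25)×10⁻⁴ = 2.44×10⁻⁴ K⁻¹
Layer 2: α = (0.84 + 0.064×14)×10⁻⁴ = 1.736×10⁻⁴ K⁻¹
Layer 3: α = (0.84 + 0.064×8.8)×10⁻⁴ = 1.4032×10⁻⁴ K⁻¹
Layer 4: α = (0.84 + 0.064×2.2)×10⁻⁴ = 0.9808×10⁻⁴ K⁻¹
Layer 1: 130 × 1.8 × 2.44×10⁻⁴ = 0.057096 m
1.736×10⁻⁴ × 0.49 × 650 = 0.0552916 m
780–1390 m: 1.4032×10⁻⁴ × 0.59 × 610 = 0.050501168 m
1390–2030 m: 0.65 × 640 × 0.9808×10⁻⁴ = 0.04080128 m
Δh = 0.057096 + 0.0552916 + 0.050501168 + 0.04080128 = 0.203690048 m ≈ 0.20 m

about 0.20 m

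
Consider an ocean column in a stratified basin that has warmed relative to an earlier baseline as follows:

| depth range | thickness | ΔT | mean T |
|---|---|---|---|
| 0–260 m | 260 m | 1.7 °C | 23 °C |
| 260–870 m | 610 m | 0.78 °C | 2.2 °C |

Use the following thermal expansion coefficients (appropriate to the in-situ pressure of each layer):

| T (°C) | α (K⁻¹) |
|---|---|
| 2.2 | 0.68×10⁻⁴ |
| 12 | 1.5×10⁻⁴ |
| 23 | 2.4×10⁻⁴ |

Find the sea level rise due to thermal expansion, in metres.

Δh ≈ 0.138 m

Layer 1 at 23 °C → α = 2.4×10⁻⁴ K⁻¹
Layer 2 at 2.2 °C → α = 0.68×10⁻⁴ K⁻¹
0–260 m: 260 × 2.4×10⁻⁴ × 1.7 = 0.10608 m
Layer 2: 610 × 0.68×10⁻⁴ × 0.78 = 0.0323544 m
Δh = 0.10608 + 0.0323544 = 0.1384344 m ≈ 0.138 m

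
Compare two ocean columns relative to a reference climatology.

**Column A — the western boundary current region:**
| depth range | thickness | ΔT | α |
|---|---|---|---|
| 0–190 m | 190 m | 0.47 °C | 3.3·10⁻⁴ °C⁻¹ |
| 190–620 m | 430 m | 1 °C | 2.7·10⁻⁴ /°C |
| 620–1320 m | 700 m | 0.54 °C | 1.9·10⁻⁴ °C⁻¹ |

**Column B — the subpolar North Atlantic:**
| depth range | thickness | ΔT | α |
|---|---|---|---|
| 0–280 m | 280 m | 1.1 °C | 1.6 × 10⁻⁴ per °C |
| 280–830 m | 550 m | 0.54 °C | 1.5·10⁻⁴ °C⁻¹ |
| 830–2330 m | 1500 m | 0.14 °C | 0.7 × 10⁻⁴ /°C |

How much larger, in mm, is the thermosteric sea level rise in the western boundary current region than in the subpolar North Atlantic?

A 0–190 m: 0.47 × 190 × 3.3×10⁻⁴ = 0.029469 m
A Layer 2: 430 × 2.7×10⁻⁴ × 1 = 0.11610 m
A 0.54 × 1.9×10⁻⁴ × 700 = 0.07182 m
A total: 0.217389 m
B Layer 1: 1.1 × 280 × 1.6×10⁻⁴ = 0.04928 m
B 280–830 m: 0.54 × 1.5×10⁻⁴ × 550 = 0.04455 m
B 0.7×10⁻⁴ × 0.14 × 1500 = 0.01470 m
B total: 0.10853 m
Difference: 0.217389 − 0.10853 = 0.108859 m

Δh_A − Δh_B ≈ 109 mm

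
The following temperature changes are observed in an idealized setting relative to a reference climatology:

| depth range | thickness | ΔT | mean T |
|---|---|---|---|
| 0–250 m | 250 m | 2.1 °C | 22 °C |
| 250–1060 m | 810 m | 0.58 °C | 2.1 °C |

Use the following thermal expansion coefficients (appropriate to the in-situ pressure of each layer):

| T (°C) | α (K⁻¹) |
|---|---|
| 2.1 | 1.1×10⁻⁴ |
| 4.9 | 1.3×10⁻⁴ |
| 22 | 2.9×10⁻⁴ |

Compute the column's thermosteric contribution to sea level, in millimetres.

204 mm of thermosteric rise

Layer 1 at 22 °C → α = 2.9×10⁻⁴ K⁻¹
Layer 2 at 2.1 °C → α = 1.1×10⁻⁴ K⁻¹
0–250 m: 2.1 × 250 × 2.9×10⁻⁴ = 0.15225 m
Layer 2: 810 × 0.58 × 1.1×10⁻⁴ = 0.051678 m
Δh = 0.15225 + 0.051678 = 0.203928 m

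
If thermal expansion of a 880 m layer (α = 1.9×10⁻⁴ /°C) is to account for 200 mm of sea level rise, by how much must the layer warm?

ΔT ≈ 1.20 K

ΔT = Δh/(αH) = 0.2 / (1.9×10⁻⁴ × 880) ≈ 1.196 K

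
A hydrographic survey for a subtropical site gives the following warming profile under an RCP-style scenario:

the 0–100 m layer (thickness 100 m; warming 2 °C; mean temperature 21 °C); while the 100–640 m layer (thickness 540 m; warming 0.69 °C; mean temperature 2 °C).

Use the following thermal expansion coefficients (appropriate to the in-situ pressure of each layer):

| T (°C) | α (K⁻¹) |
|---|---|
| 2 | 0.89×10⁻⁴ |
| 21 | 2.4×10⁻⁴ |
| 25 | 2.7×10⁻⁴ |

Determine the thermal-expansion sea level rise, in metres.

Layer 1 at 21 °C → α = 2.4×10⁻⁴ K⁻¹
Layer 2 at 2 °C → α = 0.89×10⁻⁴ K⁻¹
0–100 m: 2 × 100 × 2.4×10⁻⁴ = 0.04800 m
0.69 × 540 × 0.89×10⁻⁴ = 0.0331614 m
Δh = 0.04800 + 0.0331614 = 0.0811614 m

Δh ≈ 0.081 m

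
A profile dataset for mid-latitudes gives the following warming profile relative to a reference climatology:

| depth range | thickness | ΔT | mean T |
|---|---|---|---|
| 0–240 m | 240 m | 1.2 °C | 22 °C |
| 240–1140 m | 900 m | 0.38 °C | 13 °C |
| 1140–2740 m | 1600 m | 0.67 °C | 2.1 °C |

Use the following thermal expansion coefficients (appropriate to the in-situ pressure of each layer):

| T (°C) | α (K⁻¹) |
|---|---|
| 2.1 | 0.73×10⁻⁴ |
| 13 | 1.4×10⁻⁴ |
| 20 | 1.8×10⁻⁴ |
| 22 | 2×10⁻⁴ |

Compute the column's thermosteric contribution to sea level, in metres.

Layer 1 at 22 °C → α = 2×10⁻⁴ K⁻¹
Layer 2 at 13 °C → α = 1.4×10⁻⁴ K⁻¹
Layer 3 at 2.1 °C → α = 0.73×10⁻⁴ K⁻¹
0–240 m: 1.2 × 240 × 2×10⁻⁴ = 0.05760 m
1.4×10⁻⁴ × 0.38 × 900 = 0.04788 m
0.73×10⁻⁴ × 0.67 × 1600 = 0.078256 m
Δh = 0.05760 + 0.04788 + 0.078256 = 0.183736 m

Δh = 0.184 m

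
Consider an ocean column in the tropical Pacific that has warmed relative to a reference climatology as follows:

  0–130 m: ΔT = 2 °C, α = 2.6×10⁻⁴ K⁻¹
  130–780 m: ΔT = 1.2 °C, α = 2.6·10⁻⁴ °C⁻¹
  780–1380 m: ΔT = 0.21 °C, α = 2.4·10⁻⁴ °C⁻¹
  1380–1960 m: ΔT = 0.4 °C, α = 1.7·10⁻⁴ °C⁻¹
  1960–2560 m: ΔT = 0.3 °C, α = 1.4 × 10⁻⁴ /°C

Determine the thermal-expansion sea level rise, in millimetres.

130 × 2.6×10⁻⁴ × 2 = 0.06760 m
2.6×10⁻⁴ × 650 × 1.2 = 0.20280 m
600 × 2.4×10⁻⁴ × 0.21 = 0.03024 m
0.4 × 1.7×10⁻⁴ × 580 = 0.03944 m
Layer 5: 0.3 × 1.4×10⁻⁴ × 600 = 0.02520 m
Δh = 0.06760 + 0.20280 + 0.03024 + 0.03944 + 0.02520 = 0.36528 m ≈ 370 mm

Δh ≈ 370 mm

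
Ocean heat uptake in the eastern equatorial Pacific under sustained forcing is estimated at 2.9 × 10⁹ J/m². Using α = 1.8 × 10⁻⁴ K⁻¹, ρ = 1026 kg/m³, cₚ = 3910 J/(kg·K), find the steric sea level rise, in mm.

about 130 mm

Δh = αQ/(ρcₚ) = 1.8×10⁻⁴ × 2.9×10⁹ / (1026 × 3910) ≈ 0.13012 m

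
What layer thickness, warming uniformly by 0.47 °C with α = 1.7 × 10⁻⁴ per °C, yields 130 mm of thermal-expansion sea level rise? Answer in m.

H = Δh/(αΔT) = 0.13 / (1.7×10⁻⁴ × 0.47) ≈ 1627 m

about 1630 m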